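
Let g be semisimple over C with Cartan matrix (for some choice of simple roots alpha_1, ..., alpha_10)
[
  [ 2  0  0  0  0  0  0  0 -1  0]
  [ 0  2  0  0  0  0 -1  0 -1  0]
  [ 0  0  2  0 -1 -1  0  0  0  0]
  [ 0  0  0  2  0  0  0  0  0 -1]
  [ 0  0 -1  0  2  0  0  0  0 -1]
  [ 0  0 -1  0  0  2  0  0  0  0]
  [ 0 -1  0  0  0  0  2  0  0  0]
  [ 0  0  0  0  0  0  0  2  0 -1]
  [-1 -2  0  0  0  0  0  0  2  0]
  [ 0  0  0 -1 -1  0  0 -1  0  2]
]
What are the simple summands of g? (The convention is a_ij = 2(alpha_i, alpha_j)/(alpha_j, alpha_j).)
type D_6 + type F_4

The diagram associated to this matrix has two connected components: the simple roots {alpha_3, alpha_4, alpha_5, alpha_6, alpha_8, alpha_10} form a chain of 4 nodes with a fork of two nodes at one end (D_6), and {alpha_1, alpha_2, alpha_7, alpha_9} form a chain of 4 nodes with a double edge between the middle two (F_4). A semisimple Lie algebra decomposes uniquely as the direct sum of simple ideals, one per connected component of its Dynkin diagram, so g ≅ D_6 ⊕ F_4 (dimension 66 + 52 = 118).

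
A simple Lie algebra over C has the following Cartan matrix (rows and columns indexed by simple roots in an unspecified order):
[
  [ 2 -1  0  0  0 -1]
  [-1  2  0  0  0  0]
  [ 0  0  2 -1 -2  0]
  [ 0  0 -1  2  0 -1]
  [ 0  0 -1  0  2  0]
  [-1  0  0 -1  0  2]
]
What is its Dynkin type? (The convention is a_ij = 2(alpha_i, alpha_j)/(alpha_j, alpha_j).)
The matrix has rank 6 with 2's on the diagonal. Reading the off-diagonal entries as Dynkin edges (a single edge where a_ij = a_ji = -1; a double or triple edge where a_ij * a_ji = 2 or 3), the diagram is a chain of 6 nodes with a double edge at one end; the terminal node there is the unique short simple root (B_6). One simple-root ordering that puts it in standard form is (alpha_2, alpha_1, alpha_6, alpha_4, alpha_3, alpha_5). So the algebra is type B_6, i.e. so(13).

B_6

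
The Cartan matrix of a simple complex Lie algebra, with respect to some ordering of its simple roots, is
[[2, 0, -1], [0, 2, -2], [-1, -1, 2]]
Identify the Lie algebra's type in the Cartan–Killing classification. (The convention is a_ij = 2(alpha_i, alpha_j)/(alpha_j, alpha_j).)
C_3

The matrix has rank 3 with 2's on the diagonal. Reading the off-diagonal entries as Dynkin edges (a single edge where a_ij = a_ji = -1; a double or triple edge where a_ij * a_ji = 2 or 3), the diagram is a chain of 3 nodes with a double edge at one end; the terminal node there is the unique long simple root (C_3). One simple-root ordering that puts it in standard form is (alpha_1, alpha_3, alpha_2). So the algebra is type C_3, i.e. sp(6).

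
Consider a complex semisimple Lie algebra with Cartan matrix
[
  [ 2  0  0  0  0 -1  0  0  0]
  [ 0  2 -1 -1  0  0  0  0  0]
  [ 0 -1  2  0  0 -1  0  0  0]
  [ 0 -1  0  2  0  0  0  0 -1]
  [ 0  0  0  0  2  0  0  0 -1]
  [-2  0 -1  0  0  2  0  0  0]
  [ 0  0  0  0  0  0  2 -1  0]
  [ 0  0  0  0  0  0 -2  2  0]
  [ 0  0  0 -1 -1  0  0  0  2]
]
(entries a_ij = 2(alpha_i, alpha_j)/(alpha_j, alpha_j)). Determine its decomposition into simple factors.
The diagram associated to this matrix has two connected components: the simple roots {alpha_7, alpha_8} form a chain of 2 nodes with a double edge at one end; the terminal node there is the unique short simple root (B_2), and {alpha_1, alpha_2, alpha_3, alpha_4, alpha_5, alpha_6, alpha_9} form a chain of 7 nodes with a double edge at one end; the terminal node there is the unique short simple root (B_7). A semisimple Lie algebra decomposes uniquely as the direct sum of simple ideals, one per connected component of its Dynkin diagram, so g ≅ B_2 ⊕ B_7 (dimension 10 + 105 = 115).

type B_2 + type B_7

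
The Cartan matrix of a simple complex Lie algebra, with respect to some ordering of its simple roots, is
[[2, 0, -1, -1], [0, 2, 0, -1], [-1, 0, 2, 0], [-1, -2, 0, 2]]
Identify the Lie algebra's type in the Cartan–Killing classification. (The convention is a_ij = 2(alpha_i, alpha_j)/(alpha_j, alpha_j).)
B_4

The matrix has rank 4 with 2's on the diagonal. Reading the off-diagonal entries as Dynkin edges (a single edge where a_ij = a_ji = -1; a double or triple edge where a_ij * a_ji = 2 or 3), the diagram is a chain of 4 nodes with a double edge at one end; the terminal node there is the unique short simple root (B_4). One simple-root ordering that puts it in standard form is (alpha_3, alpha_1, alpha_4, alpha_2). So the algebra is type B_4, i.e. so(9).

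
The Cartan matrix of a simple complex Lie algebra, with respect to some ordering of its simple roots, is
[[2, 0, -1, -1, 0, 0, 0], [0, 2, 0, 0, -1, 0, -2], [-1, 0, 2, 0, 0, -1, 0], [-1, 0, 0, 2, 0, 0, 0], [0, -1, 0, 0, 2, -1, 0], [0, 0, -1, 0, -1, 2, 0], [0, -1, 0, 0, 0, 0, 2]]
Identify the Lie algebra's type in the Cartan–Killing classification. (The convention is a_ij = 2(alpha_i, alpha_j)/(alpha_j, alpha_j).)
type B_7

The matrix has rank 7 with 2's on the diagonal. Reading the off-diagonal entries as Dynkin edges (a single edge where a_ij = a_ji = -1; a double or triple edge where a_ij * a_ji = 2 or 3), the diagram is a chain of 7 nodes with a double edge at one end; the terminal node there is the unique short simple root (B_7). One simple-root ordering that puts it in standard form is (alpha_4, alpha_1, alpha_3, alpha_6, alpha_5, alpha_2, alpha_7). So the algebra is type B_7, i.e. so(15).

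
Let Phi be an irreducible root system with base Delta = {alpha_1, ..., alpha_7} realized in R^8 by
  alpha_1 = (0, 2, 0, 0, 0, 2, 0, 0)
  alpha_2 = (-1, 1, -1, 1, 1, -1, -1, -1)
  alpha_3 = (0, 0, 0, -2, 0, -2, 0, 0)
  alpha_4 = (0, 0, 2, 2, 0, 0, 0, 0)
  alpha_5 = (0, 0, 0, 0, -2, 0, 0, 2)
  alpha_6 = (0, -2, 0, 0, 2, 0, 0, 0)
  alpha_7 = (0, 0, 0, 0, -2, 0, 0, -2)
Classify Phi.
Compute the Cartan integers a_ij = 2(alpha_i, alpha_j)/(alpha_j, alpha_j); the resulting 7x7 Cartan matrix is
[[2, 0, -1, 0, 0, -1, 0], [0, 2, 0, 0, -1, 0, 0], [-1, 0, 2, -1, 0, 0, 0], [0, 0, -1, 2, 0, 0, 0], [0, -1, 0, 0, 2, -1, 0], [-1, 0, 0, 0, -1, 2, -1], [0, 0, 0, 0, 0, -1, 2]].
All simple roots have the same length, so the diagram is simply laced. The associated Dynkin diagram is a chain of 6 nodes with one extra node attached to the third node from one end (E_7), so the type is E_7.

E_7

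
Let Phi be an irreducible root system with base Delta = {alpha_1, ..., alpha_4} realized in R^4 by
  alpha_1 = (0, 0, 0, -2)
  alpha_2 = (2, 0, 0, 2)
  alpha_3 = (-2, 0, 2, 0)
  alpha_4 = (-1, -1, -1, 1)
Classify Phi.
F_4

Compute the Cartan integers a_ij = 2(alpha_i, alpha_j)/(alpha_j, alpha_j); the resulting 4x4 Cartan matrix is
[[2, -1, 0, -1], [-2, 2, -1, 0], [0, -1, 2, 0], [-1, 0, 0, 2]].
The roots have two lengths (squared-length ratio 2:1); the short ones are alpha_{1,4}. The associated Dynkin diagram is a chain of 4 nodes with a double edge between the middle two (F_4), so the type is F_4.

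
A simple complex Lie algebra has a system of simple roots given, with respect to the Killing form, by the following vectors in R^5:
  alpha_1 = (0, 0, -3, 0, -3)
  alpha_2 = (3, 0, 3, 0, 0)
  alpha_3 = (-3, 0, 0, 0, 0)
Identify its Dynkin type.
B_3 (so(7))

Compute the Cartan integers a_ij = 2(alpha_i, alpha_j)/(alpha_j, alpha_j); the resulting 3x3 Cartan matrix is
[[2, -1, 0], [-1, 2, -2], [0, -1, 2]].
The roots have two lengths (squared-length ratio 2:1); the short ones are alpha_{3}. The associated Dynkin diagram is a chain of 3 nodes with a double edge at one end; the terminal node there is the unique short simple root (B_3), so the type is B_3 (the algebra so(7)).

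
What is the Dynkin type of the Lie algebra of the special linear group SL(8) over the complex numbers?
This is sl(8), which has dimension 8^2 - 1 = 63 and rank 8 - 1 = 7 (a Cartan subalgebra is the diagonal traceless matrices). In the classification of classical Lie algebras, the special linear algebra sl(n+1) has type A_n; here n = 7, so the Dynkin diagram is a chain of 7 nodes with single edges (A_7). Hence the type is A_7.

type A_7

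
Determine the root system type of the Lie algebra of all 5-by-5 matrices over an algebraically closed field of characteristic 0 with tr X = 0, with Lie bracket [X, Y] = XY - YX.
This is sl(5), which has dimension 5^2 - 1 = 24 and rank 5 - 1 = 4 (a Cartan subalgebra is the diagonal traceless matrices). In the classification of classical Lie algebras, the special linear algebra sl(n+1) has type A_n; here n = 4, so the Dynkin diagram is a chain of 4 nodes with single edges (A_4). Hence the type is A_4.

type A_4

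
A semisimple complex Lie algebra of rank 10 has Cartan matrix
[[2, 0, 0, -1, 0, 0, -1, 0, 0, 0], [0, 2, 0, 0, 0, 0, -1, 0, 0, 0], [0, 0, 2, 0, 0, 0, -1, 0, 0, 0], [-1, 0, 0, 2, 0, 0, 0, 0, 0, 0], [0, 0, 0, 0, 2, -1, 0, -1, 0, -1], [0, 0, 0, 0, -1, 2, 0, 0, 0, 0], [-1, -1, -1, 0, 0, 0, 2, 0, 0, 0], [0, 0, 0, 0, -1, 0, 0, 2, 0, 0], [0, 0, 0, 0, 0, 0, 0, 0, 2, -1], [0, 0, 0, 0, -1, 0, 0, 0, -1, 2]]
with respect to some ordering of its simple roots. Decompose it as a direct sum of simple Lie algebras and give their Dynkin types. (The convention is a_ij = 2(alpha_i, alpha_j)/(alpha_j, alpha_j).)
The diagram associated to this matrix has two connected components: the simple roots {alpha_5, alpha_6, alpha_8, alpha_9, alpha_10} form a chain of 3 nodes with a fork of two nodes at one end (D_5), and {alpha_1, alpha_2, alpha_3, alpha_4, alpha_7} form a chain of 3 nodes with a fork of two nodes at one end (D_5). A semisimple Lie algebra decomposes uniquely as the direct sum of simple ideals, one per connected component of its Dynkin diagram, so g ≅ D_5 ⊕ D_5 (dimension 45 + 45 = 90).

D_5 (so(10)) + D_5 (so(10))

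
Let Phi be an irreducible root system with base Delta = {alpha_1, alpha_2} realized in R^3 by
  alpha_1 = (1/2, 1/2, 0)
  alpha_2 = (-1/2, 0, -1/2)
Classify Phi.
Compute the Cartan integers a_ij = 2(alpha_i, alpha_j)/(alpha_j, alpha_j); the resulting 2x2 Cartan matrix is
[[2, -1], [-1, 2]].
All simple roots have the same length, so the diagram is simply laced. The associated Dynkin diagram is a chain of 2 nodes with single edges (A_2), so the type is A_2 (the algebra sl(3)).

A_2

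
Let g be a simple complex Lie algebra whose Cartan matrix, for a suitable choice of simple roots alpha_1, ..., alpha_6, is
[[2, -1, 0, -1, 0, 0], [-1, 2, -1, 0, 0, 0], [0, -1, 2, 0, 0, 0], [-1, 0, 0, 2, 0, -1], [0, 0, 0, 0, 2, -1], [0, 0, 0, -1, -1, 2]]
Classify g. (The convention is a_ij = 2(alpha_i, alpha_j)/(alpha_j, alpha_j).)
A6

The matrix has rank 6 with 2's on the diagonal. Reading the off-diagonal entries as Dynkin edges (a single edge where a_ij = a_ji = -1; a double or triple edge where a_ij * a_ji = 2 or 3), the diagram is a chain of 6 nodes with single edges (A_6). One simple-root ordering that puts it in standard form is (alpha_5, alpha_6, alpha_4, alpha_1, alpha_2, alpha_3). So the algebra is type A_6, i.e. sl(7).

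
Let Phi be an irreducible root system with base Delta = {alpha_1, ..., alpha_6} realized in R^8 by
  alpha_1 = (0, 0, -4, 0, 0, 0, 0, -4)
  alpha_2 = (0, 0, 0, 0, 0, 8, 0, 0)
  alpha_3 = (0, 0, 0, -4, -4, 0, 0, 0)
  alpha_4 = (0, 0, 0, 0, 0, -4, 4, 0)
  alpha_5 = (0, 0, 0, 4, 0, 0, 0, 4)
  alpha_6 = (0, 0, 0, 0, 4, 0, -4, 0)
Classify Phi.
Compute the Cartan integers a_ij = 2(alpha_i, alpha_j)/(alpha_j, alpha_j); the resulting 6x6 Cartan matrix is
[[2, 0, 0, 0, -1, 0], [0, 2, 0, -2, 0, 0], [0, 0, 2, 0, -1, -1], [0, -1, 0, 2, 0, -1], [-1, 0, -1, 0, 2, 0], [0, 0, -1, -1, 0, 2]].
The roots have two lengths (squared-length ratio 2:1); the short ones are alpha_{1,3,4,5,6}. The associated Dynkin diagram is a chain of 6 nodes with a double edge at one end; the terminal node there is the unique long simple root (C_6), so the type is C_6 (the algebra sp(12)).

C_6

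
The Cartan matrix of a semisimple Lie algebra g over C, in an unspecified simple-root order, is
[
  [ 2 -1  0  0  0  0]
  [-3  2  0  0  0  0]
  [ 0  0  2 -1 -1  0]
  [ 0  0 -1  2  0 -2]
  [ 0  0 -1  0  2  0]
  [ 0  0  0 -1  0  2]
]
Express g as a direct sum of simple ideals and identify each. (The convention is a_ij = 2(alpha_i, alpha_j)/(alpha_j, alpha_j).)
B4 ⊕ G2

The diagram associated to this matrix has two connected components: the simple roots {alpha_3, alpha_4, alpha_5, alpha_6} form a chain of 4 nodes with a double edge at one end; the terminal node there is the unique short simple root (B_4), and {alpha_1, alpha_2} form two nodes joined by a triple edge (G_2). A semisimple Lie algebra decomposes uniquely as the direct sum of simple ideals, one per connected component of its Dynkin diagram, so g ≅ B_4 ⊕ G_2 (dimension 36 + 14 = 50).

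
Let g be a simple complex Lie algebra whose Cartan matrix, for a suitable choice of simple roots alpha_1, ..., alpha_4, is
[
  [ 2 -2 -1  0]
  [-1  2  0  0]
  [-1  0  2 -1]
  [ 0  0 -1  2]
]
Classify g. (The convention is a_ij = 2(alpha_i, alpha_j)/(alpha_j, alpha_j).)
The matrix has rank 4 with 2's on the diagonal. Reading the off-diagonal entries as Dynkin edges (a single edge where a_ij = a_ji = -1; a double or triple edge where a_ij * a_ji = 2 or 3), the diagram is a chain of 4 nodes with a double edge at one end; the terminal node there is the unique short simple root (B_4). One simple-root ordering that puts it in standard form is (alpha_4, alpha_3, alpha_1, alpha_2). So the algebra is type B_4, i.e. so(9).

B4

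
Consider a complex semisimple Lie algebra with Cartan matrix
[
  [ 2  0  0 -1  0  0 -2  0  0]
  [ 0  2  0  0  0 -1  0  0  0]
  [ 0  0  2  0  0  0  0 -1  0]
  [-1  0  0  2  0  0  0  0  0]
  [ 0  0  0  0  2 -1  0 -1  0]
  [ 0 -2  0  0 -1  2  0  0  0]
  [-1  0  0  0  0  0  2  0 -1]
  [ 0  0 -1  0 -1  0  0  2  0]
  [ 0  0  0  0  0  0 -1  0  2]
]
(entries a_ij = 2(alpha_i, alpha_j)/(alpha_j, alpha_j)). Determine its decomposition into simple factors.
The diagram associated to this matrix has two connected components: the simple roots {alpha_2, alpha_3, alpha_5, alpha_6, alpha_8} form a chain of 5 nodes with a double edge at one end; the terminal node there is the unique short simple root (B_5), and {alpha_1, alpha_4, alpha_7, alpha_9} form a chain of 4 nodes with a double edge between the middle two (F_4). A semisimple Lie algebra decomposes uniquely as the direct sum of simple ideals, one per connected component of its Dynkin diagram, so g ≅ B_5 ⊕ F_4 (dimension 55 + 52 = 107).

type B_5 ⊕ type F_4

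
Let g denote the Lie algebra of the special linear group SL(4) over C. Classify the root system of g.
A3

This is sl(4), which has dimension 4^2 - 1 = 15 and rank 4 - 1 = 3 (a Cartan subalgebra is the diagonal traceless matrices). In the classification of classical Lie algebras, the special linear algebra sl(n+1) has type A_n; here n = 3, so the Dynkin diagram is a chain of 3 nodes with single edges (A_3). Hence the type is A_3.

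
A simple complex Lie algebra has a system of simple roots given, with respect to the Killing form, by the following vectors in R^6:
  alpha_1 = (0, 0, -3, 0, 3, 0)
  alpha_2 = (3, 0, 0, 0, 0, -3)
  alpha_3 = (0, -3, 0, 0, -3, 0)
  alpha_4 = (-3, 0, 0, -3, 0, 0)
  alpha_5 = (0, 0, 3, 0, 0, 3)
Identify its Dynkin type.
Compute the Cartan integers a_ij = 2(alpha_i, alpha_j)/(alpha_j, alpha_j); the resulting 5x5 Cartan matrix is
[[2, 0, -1, 0, -1], [0, 2, 0, -1, -1], [-1, 0, 2, 0, 0], [0, -1, 0, 2, 0], [-1, -1, 0, 0, 2]].
All simple roots have the same length, so the diagram is simply laced. The associated Dynkin diagram is a chain of 5 nodes with single edges (A_5), so the type is A_5 (the algebra sl(6)).

A5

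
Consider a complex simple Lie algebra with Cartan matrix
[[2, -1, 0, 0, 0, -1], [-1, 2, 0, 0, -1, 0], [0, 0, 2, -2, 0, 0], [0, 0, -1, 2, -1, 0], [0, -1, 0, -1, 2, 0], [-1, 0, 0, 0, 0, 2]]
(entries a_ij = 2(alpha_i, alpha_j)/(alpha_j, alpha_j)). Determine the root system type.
type C_6

The matrix has rank 6 with 2's on the diagonal. Reading the off-diagonal entries as Dynkin edges (a single edge where a_ij = a_ji = -1; a double or triple edge where a_ij * a_ji = 2 or 3), the diagram is a chain of 6 nodes with a double edge at one end; the terminal node there is the unique long simple root (C_6). One simple-root ordering that puts it in standard form is (alpha_6, alpha_1, alpha_2, alpha_5, alpha_4, alpha_3). So the algebra is type C_6, i.e. sp(12).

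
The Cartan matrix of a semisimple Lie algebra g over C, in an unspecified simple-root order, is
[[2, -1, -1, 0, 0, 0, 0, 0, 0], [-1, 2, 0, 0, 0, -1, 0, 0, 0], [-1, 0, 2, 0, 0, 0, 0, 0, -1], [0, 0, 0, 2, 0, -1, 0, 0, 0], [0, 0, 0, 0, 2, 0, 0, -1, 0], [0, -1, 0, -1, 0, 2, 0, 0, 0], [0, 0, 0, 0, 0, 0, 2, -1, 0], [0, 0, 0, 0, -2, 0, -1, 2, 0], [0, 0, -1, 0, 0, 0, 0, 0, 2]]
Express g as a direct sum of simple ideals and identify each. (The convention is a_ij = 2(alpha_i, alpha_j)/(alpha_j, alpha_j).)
A_6 (sl(7)) ⊕ B_3 (so(7))

The diagram associated to this matrix has two connected components: the simple roots {alpha_1, alpha_2, alpha_3, alpha_4, alpha_6, alpha_9} form a chain of 6 nodes with single edges (A_6), and {alpha_5, alpha_7, alpha_8} form a chain of 3 nodes with a double edge at one end; the terminal node there is the unique short simple root (B_3). A semisimple Lie algebra decomposes uniquely as the direct sum of simple ideals, one per connected component of its Dynkin diagram, so g ≅ A_6 ⊕ B_3 (dimension 48 + 21 = 69).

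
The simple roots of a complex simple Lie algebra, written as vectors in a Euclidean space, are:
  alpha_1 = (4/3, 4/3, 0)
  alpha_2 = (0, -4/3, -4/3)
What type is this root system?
A2

Compute the Cartan integers a_ij = 2(alpha_i, alpha_j)/(alpha_j, alpha_j); the resulting 2x2 Cartan matrix is
[[2, -1], [-1, 2]].
All simple roots have the same length, so the diagram is simply laced. The associated Dynkin diagram is a chain of 2 nodes with single edges (A_2), so the type is A_2 (the algebra sl(3)).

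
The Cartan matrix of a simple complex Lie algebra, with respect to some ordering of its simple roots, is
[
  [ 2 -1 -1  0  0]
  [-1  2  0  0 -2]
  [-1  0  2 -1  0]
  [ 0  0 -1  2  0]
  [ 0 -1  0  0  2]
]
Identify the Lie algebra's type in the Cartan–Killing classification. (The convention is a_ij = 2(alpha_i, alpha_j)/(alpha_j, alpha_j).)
B_5 (so(11))

The matrix has rank 5 with 2's on the diagonal. Reading the off-diagonal entries as Dynkin edges (a single edge where a_ij = a_ji = -1; a double or triple edge where a_ij * a_ji = 2 or 3), the diagram is a chain of 5 nodes with a double edge at one end; the terminal node there is the unique short simple root (B_5). One simple-root ordering that puts it in standard form is (alpha_4, alpha_3, alpha_1, alpha_2, alpha_5). So the algebra is type B_5, i.e. so(11).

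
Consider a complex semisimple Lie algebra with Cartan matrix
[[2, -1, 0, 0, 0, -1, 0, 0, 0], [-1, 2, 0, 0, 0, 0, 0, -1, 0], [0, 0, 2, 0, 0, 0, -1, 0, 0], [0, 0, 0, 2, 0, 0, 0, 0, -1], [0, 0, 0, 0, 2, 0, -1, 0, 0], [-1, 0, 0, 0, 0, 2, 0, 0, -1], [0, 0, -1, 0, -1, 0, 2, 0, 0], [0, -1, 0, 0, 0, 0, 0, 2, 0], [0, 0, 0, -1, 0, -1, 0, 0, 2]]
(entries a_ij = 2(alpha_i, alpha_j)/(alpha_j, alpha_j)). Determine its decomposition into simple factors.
The diagram associated to this matrix has two connected components: the simple roots {alpha_3, alpha_5, alpha_7} form a chain of 3 nodes with single edges (A_3), and {alpha_1, alpha_2, alpha_4, alpha_6, alpha_8, alpha_9} form a chain of 6 nodes with single edges (A_6). A semisimple Lie algebra decomposes uniquely as the direct sum of simple ideals, one per connected component of its Dynkin diagram, so g ≅ A_3 ⊕ A_6 (dimension 15 + 48 = 63).

A_3 + A_6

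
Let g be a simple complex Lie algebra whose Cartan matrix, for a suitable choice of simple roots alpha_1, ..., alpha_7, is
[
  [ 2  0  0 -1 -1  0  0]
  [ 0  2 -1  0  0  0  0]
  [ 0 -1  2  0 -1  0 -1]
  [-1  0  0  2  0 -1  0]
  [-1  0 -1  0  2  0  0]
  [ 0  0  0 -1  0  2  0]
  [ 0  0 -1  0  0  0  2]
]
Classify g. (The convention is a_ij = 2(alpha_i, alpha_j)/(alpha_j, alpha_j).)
The matrix has rank 7 with 2's on the diagonal. Reading the off-diagonal entries as Dynkin edges (a single edge where a_ij = a_ji = -1; a double or triple edge where a_ij * a_ji = 2 or 3), the diagram is a chain of 5 nodes with a fork of two nodes at one end (D_7). One simple-root ordering that puts it in standard form is (alpha_6, alpha_4, alpha_1, alpha_5, alpha_3, alpha_2, alpha_7). So the algebra is type D_7, i.e. so(14).

type D_7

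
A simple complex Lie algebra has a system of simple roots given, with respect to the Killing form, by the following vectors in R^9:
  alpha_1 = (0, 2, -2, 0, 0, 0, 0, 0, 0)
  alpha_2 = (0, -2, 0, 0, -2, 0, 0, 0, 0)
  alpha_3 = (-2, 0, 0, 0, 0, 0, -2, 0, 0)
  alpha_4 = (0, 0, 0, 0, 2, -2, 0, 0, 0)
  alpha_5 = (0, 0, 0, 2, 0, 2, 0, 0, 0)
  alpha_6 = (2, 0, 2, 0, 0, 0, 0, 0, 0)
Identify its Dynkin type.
type A_6

Compute the Cartan integers a_ij = 2(alpha_i, alpha_j)/(alpha_j, alpha_j); the resulting 6x6 Cartan matrix is
[[2, -1, 0, 0, 0, -1], [-1, 2, 0, -1, 0, 0], [0, 0, 2, 0, 0, -1], [0, -1, 0, 2, -1, 0], [0, 0, 0, -1, 2, 0], [-1, 0, -1, 0, 0, 2]].
All simple roots have the same length, so the diagram is simply laced. The associated Dynkin diagram is a chain of 6 nodes with single edges (A_6), so the type is A_6 (the algebra sl(7)).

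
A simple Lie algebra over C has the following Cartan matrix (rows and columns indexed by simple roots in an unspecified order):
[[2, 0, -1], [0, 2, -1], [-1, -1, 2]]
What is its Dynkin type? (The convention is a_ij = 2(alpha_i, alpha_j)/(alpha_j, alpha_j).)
The matrix has rank 3 with 2's on the diagonal. Reading the off-diagonal entries as Dynkin edges (a single edge where a_ij = a_ji = -1; a double or triple edge where a_ij * a_ji = 2 or 3), the diagram is a chain of 3 nodes with single edges (A_3). One simple-root ordering that puts it in standard form is (alpha_1, alpha_3, alpha_2). So the algebra is type A_3, i.e. sl(4).

type A_3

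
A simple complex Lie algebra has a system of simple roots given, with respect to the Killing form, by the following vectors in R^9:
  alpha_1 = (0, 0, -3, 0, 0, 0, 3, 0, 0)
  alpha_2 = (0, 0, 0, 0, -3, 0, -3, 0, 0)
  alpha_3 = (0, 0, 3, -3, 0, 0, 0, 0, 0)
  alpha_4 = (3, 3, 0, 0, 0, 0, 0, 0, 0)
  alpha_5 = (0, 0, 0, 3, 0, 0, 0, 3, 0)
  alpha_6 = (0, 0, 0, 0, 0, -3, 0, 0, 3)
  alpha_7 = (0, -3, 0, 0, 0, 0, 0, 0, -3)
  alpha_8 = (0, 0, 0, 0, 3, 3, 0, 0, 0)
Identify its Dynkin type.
Compute the Cartan integers a_ij = 2(alpha_i, alpha_j)/(alpha_j, alpha_j); the resulting 8x8 Cartan matrix is
[[2, -1, -1, 0, 0, 0, 0, 0], [-1, 2, 0, 0, 0, 0, 0, -1], [-1, 0, 2, 0, -1, 0, 0, 0], [0, 0, 0, 2, 0, 0, -1, 0], [0, 0, -1, 0, 2, 0, 0, 0], [0, 0, 0, 0, 0, 2, -1, -1], [0, 0, 0, -1, 0, -1, 2, 0], [0, -1, 0, 0, 0, -1, 0, 2]].
All simple roots have the same length, so the diagram is simply laced. The associated Dynkin diagram is a chain of 8 nodes with single edges (A_8), so the type is A_8 (the algebra sl(9)).

type A_8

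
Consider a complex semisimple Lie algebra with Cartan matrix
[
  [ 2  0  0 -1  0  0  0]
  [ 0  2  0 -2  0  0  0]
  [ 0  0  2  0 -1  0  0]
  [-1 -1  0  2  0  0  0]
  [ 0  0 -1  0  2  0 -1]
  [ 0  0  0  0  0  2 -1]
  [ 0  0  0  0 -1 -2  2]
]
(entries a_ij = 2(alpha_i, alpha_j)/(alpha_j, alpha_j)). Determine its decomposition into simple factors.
B_4 (so(9)) + C_3 (sp(6))

The diagram associated to this matrix has two connected components: the simple roots {alpha_3, alpha_5, alpha_6, alpha_7} form a chain of 4 nodes with a double edge at one end; the terminal node there is the unique short simple root (B_4), and {alpha_1, alpha_2, alpha_4} form a chain of 3 nodes with a double edge at one end; the terminal node there is the unique long simple root (C_3). A semisimple Lie algebra decomposes uniquely as the direct sum of simple ideals, one per connected component of its Dynkin diagram, so g ≅ B_4 ⊕ C_3 (dimension 36 + 21 = 57).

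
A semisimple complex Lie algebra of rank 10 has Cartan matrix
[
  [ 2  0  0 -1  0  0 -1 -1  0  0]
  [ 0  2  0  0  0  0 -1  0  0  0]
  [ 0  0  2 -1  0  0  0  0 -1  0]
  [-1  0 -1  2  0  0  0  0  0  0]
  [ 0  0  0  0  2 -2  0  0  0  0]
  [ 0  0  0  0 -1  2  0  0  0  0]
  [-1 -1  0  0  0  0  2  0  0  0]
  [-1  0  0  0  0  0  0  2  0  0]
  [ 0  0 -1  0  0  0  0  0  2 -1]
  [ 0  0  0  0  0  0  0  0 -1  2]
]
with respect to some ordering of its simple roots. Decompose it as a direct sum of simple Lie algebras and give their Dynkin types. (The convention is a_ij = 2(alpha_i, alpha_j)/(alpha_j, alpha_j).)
The diagram associated to this matrix has two connected components: the simple roots {alpha_5, alpha_6} form a chain of 2 nodes with a double edge at one end; the terminal node there is the unique short simple root (B_2), and {alpha_1, alpha_2, alpha_3, alpha_4, alpha_7, alpha_8, alpha_9, alpha_10} form a chain of 7 nodes with one extra node attached to the third node from one end (E_8). A semisimple Lie algebra decomposes uniquely as the direct sum of simple ideals, one per connected component of its Dynkin diagram, so g ≅ B_2 ⊕ E_8 (dimension 10 + 248 = 258).

type B_2 ⊕ type E_8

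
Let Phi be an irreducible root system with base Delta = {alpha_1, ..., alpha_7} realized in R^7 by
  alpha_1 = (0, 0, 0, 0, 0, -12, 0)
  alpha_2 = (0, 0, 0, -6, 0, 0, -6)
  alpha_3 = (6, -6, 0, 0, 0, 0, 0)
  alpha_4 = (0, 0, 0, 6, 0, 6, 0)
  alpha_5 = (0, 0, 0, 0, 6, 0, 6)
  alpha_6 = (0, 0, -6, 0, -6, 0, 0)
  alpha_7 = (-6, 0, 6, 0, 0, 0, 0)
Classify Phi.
Compute the Cartan integers a_ij = 2(alpha_i, alpha_j)/(alpha_j, alpha_j); the resulting 7x7 Cartan matrix is
[[2, 0, 0, -2, 0, 0, 0], [0, 2, 0, -1, -1, 0, 0], [0, 0, 2, 0, 0, 0, -1], [-1, -1, 0, 2, 0, 0, 0], [0, -1, 0, 0, 2, -1, 0], [0, 0, 0, 0, -1, 2, -1], [0, 0, -1, 0, 0, -1, 2]].
The roots have two lengths (squared-length ratio 2:1); the short ones are alpha_{2,3,4,5,6,7}. The associated Dynkin diagram is a chain of 7 nodes with a double edge at one end; the terminal node there is the unique long simple root (C_7), so the type is C_7 (the algebra sp(14)).

C_7 (sp(14))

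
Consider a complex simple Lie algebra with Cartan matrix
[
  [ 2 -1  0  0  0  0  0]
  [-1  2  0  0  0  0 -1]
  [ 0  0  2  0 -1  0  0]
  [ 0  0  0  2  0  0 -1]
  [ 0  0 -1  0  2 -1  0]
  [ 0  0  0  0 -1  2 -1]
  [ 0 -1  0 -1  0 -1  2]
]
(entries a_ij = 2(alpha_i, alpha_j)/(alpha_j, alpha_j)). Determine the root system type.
The matrix has rank 7 with 2's on the diagonal. Reading the off-diagonal entries as Dynkin edges (a single edge where a_ij = a_ji = -1; a double or triple edge where a_ij * a_ji = 2 or 3), the diagram is a chain of 6 nodes with one extra node attached to the third node from one end (E_7). One simple-root ordering that puts it in standard form is (alpha_1, alpha_4, alpha_2, alpha_7, alpha_6, alpha_5, alpha_3). So the algebra is type E_7.

E7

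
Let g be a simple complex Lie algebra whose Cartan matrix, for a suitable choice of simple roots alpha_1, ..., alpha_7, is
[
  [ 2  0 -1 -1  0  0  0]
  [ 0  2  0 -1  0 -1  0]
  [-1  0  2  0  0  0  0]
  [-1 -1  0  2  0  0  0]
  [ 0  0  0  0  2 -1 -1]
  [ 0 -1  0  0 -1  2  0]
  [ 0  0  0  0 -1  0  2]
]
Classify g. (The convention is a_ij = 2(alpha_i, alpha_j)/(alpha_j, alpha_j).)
The matrix has rank 7 with 2's on the diagonal. Reading the off-diagonal entries as Dynkin edges (a single edge where a_ij = a_ji = -1; a double or triple edge where a_ij * a_ji = 2 or 3), the diagram is a chain of 7 nodes with single edges (A_7). One simple-root ordering that puts it in standard form is (alpha_7, alpha_5, alpha_6, alpha_2, alpha_4, alpha_1, alpha_3). So the algebra is type A_7, i.e. sl(8).

A7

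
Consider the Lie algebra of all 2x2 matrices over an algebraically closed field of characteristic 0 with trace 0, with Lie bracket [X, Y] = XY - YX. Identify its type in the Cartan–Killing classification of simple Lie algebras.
This is sl(2), which has dimension 2^2 - 1 = 3 and rank 2 - 1 = 1 (a Cartan subalgebra is the diagonal traceless matrices). In the classification of classical Lie algebras, the special linear algebra sl(n+1) has type A_n; here n = 1, so the Dynkin diagram is a chain of 1 nodes with single edges (A_1). Hence the type is A_1.

A1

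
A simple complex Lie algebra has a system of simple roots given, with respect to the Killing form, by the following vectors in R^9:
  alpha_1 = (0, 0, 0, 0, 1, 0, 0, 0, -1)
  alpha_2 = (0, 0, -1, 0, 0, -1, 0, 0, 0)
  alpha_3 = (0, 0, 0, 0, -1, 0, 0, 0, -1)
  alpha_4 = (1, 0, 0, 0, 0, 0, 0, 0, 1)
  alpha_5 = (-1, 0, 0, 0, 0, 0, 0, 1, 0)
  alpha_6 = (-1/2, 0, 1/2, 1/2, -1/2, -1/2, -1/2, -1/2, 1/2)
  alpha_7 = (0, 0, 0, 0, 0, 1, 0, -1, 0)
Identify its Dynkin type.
Compute the Cartan integers a_ij = 2(alpha_i, alpha_j)/(alpha_j, alpha_j); the resulting 7x7 Cartan matrix is
[[2, 0, 0, -1, 0, -1, 0], [0, 2, 0, 0, 0, 0, -1], [0, 0, 2, -1, 0, 0, 0], [-1, 0, -1, 2, -1, 0, 0], [0, 0, 0, -1, 2, 0, -1], [-1, 0, 0, 0, 0, 2, 0], [0, -1, 0, 0, -1, 0, 2]].
All simple roots have the same length, so the diagram is simply laced. The associated Dynkin diagram is a chain of 6 nodes with one extra node attached to the third node from one end (E_7), so the type is E_7.

E7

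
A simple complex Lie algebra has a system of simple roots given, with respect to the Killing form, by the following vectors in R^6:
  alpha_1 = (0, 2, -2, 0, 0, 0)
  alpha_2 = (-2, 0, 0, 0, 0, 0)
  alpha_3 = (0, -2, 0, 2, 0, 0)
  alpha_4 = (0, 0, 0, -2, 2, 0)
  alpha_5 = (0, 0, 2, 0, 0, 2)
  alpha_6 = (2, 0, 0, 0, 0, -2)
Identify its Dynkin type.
type B_6

Compute the Cartan integers a_ij = 2(alpha_i, alpha_j)/(alpha_j, alpha_j); the resulting 6x6 Cartan matrix is
[[2, 0, -1, 0, -1, 0], [0, 2, 0, 0, 0, -1], [-1, 0, 2, -1, 0, 0], [0, 0, -1, 2, 0, 0], [-1, 0, 0, 0, 2, -1], [0, -2, 0, 0, -1, 2]].
The roots have two lengths (squared-length ratio 2:1); the short ones are alpha_{2}. The associated Dynkin diagram is a chain of 6 nodes with a double edge at one end; the terminal node there is the unique short simple root (B_6), so the type is B_6 (the algebra so(13)).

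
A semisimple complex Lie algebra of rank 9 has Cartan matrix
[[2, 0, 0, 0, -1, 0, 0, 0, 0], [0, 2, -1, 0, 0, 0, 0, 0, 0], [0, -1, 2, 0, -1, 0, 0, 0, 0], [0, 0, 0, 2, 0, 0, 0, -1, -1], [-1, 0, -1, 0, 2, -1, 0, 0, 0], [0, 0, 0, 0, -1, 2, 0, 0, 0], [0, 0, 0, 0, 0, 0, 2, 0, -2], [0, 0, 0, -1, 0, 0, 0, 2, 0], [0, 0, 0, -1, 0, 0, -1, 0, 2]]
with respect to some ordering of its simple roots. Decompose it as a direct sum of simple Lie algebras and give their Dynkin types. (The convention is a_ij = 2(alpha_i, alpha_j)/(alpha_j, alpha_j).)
C4 ⊕ D5

The diagram associated to this matrix has two connected components: the simple roots {alpha_4, alpha_7, alpha_8, alpha_9} form a chain of 4 nodes with a double edge at one end; the terminal node there is the unique long simple root (C_4), and {alpha_1, alpha_2, alpha_3, alpha_5, alpha_6} form a chain of 3 nodes with a fork of two nodes at one end (D_5). A semisimple Lie algebra decomposes uniquely as the direct sum of simple ideals, one per connected component of its Dynkin diagram, so g ≅ C_4 ⊕ D_5 (dimension 36 + 45 = 81).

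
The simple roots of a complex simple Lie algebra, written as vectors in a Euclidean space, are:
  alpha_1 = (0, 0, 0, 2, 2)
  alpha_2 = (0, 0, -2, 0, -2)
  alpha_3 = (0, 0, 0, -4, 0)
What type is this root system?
C_3

Compute the Cartan integers a_ij = 2(alpha_i, alpha_j)/(alpha_j, alpha_j); the resulting 3x3 Cartan matrix is
[[2, -1, -1], [-1, 2, 0], [-2, 0, 2]].
The roots have two lengths (squared-length ratio 2:1); the short ones are alpha_{1,2}. The associated Dynkin diagram is a chain of 3 nodes with a double edge at one end; the terminal node there is the unique long simple root (C_3), so the type is C_3 (the algebra sp(6)).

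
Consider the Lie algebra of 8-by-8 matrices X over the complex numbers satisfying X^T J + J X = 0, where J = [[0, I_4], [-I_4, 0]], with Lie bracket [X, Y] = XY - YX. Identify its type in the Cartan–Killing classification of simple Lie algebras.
C_4

This is sp(8), which has dimension 8(8+1)/2 = 36 and rank 8/2 = 4. In the classification of classical Lie algebras, the symplectic algebra sp(2n) has type C_n; here n = 4, so the Dynkin diagram is a chain of 4 nodes with a double edge at one end; the terminal node there is the unique long simple root (C_4). Hence the type is C_4.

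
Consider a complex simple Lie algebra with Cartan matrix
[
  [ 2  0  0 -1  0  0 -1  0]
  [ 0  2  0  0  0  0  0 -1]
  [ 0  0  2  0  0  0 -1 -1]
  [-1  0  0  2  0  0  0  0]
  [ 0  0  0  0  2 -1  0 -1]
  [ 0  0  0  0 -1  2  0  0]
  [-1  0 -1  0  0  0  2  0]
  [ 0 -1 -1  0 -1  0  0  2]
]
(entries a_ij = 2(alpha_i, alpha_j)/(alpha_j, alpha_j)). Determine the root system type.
The matrix has rank 8 with 2's on the diagonal. Reading the off-diagonal entries as Dynkin edges (a single edge where a_ij = a_ji = -1; a double or triple edge where a_ij * a_ji = 2 or 3), the diagram is a chain of 7 nodes with one extra node attached to the third node from one end (E_8). One simple-root ordering that puts it in standard form is (alpha_6, alpha_2, alpha_5, alpha_8, alpha_3, alpha_7, alpha_1, alpha_4). So the algebra is type E_8.

E8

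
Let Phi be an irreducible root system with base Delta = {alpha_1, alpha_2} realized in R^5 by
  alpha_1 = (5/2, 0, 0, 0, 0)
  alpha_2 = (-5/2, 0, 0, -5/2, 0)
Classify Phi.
Compute the Cartan integers a_ij = 2(alpha_i, alpha_j)/(alpha_j, alpha_j); the resulting 2x2 Cartan matrix is
[[2, -1], [-2, 2]].
The roots have two lengths (squared-length ratio 2:1); the short ones are alpha_{1}. The associated Dynkin diagram is a chain of 2 nodes with a double edge at one end; the terminal node there is the unique short simple root (B_2), so the type is B_2 (the algebra so(5)).

B_2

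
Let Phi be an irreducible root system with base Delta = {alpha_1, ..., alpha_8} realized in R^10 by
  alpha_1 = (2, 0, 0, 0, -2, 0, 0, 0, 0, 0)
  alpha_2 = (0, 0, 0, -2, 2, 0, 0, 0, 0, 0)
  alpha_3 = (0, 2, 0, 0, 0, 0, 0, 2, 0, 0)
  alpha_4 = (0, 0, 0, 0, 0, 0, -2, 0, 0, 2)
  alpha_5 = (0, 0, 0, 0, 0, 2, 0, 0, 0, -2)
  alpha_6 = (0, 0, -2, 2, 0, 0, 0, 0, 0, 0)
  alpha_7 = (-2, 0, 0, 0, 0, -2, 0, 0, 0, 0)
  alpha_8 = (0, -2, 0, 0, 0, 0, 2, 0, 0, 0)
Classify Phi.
A_8 (sl(9))

Compute the Cartan integers a_ij = 2(alpha_i, alpha_j)/(alpha_j, alpha_j); the resulting 8x8 Cartan matrix is
[[2, -1, 0, 0, 0, 0, -1, 0], [-1, 2, 0, 0, 0, -1, 0, 0], [0, 0, 2, 0, 0, 0, 0, -1], [0, 0, 0, 2, -1, 0, 0, -1], [0, 0, 0, -1, 2, 0, -1, 0], [0, -1, 0, 0, 0, 2, 0, 0], [-1, 0, 0, 0, -1, 0, 2, 0], [0, 0, -1, -1, 0, 0, 0, 2]].
All simple roots have the same length, so the diagram is simply laced. The associated Dynkin diagram is a chain of 8 nodes with single edges (A_8), so the type is A_8 (the algebra sl(9)).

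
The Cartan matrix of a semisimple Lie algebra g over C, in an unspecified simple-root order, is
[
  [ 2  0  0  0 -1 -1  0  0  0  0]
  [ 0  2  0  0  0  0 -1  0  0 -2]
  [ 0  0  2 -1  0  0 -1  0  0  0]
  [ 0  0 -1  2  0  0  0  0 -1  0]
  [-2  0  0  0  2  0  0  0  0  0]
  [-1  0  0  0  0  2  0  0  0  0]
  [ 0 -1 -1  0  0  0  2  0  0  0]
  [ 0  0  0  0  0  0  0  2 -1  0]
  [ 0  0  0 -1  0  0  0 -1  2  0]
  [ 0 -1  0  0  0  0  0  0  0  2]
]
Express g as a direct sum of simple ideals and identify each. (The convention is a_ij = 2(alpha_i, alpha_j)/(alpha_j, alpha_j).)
B_7 (so(15)) ⊕ C_3 (sp(6))

The diagram associated to this matrix has two connected components: the simple roots {alpha_2, alpha_3, alpha_4, alpha_7, alpha_8, alpha_9, alpha_10} form a chain of 7 nodes with a double edge at one end; the terminal node there is the unique short simple root (B_7), and {alpha_1, alpha_5, alpha_6} form a chain of 3 nodes with a double edge at one end; the terminal node there is the unique long simple root (C_3). A semisimple Lie algebra decomposes uniquely as the direct sum of simple ideals, one per connected component of its Dynkin diagram, so g ≅ B_7 ⊕ C_3 (dimension 105 + 21 = 126).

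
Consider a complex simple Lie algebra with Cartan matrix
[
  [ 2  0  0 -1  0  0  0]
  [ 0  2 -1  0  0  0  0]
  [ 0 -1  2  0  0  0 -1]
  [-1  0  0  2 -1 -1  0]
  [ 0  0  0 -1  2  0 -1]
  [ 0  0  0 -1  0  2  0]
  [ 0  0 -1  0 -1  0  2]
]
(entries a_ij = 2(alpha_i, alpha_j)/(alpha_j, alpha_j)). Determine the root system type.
The matrix has rank 7 with 2's on the diagonal. Reading the off-diagonal entries as Dynkin edges (a single edge where a_ij = a_ji = -1; a double or triple edge where a_ij * a_ji = 2 or 3), the diagram is a chain of 5 nodes with a fork of two nodes at one end (D_7). One simple-root ordering that puts it in standard form is (alpha_2, alpha_3, alpha_7, alpha_5, alpha_4, alpha_6, alpha_1). So the algebra is type D_7, i.e. so(14).

D_7 (so(14))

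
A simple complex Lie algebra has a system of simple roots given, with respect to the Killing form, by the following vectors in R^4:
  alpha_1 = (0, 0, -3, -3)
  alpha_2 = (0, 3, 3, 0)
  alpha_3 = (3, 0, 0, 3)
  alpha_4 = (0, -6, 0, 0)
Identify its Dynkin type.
C4

Compute the Cartan integers a_ij = 2(alpha_i, alpha_j)/(alpha_j, alpha_j); the resulting 4x4 Cartan matrix is
[[2, -1, -1, 0], [-1, 2, 0, -1], [-1, 0, 2, 0], [0, -2, 0, 2]].
The roots have two lengths (squared-length ratio 2:1); the short ones are alpha_{1,2,3}. The associated Dynkin diagram is a chain of 4 nodes with a double edge at one end; the terminal node there is the unique long simple root (C_4), so the type is C_4 (the algebra sp(8)).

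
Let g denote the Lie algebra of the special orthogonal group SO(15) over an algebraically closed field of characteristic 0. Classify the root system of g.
B_7

This is so(15) with 15 odd, which has dimension 15(15-1)/2 = 105 and rank (15-1)/2 = 7. In the classification of classical Lie algebras, the orthogonal algebra so(2n+1) in an odd number of variables has type B_n; here n = 7, so the Dynkin diagram is a chain of 7 nodes with a double edge at one end; the terminal node there is the unique short simple root (B_7). Hence the type is B_7.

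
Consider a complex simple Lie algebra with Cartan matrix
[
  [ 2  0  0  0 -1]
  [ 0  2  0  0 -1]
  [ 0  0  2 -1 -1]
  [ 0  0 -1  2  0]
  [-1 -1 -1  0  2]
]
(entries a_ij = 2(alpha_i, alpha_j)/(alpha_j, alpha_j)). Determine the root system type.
type D_5

The matrix has rank 5 with 2's on the diagonal. Reading the off-diagonal entries as Dynkin edges (a single edge where a_ij = a_ji = -1; a double or triple edge where a_ij * a_ji = 2 or 3), the diagram is a chain of 3 nodes with a fork of two nodes at one end (D_5). One simple-root ordering that puts it in standard form is (alpha_4, alpha_3, alpha_5, alpha_2, alpha_1). So the algebra is type D_5, i.e. so(10).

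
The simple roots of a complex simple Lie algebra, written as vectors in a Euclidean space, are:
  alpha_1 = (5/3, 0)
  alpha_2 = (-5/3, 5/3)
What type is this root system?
Compute the Cartan integers a_ij = 2(alpha_i, alpha_j)/(alpha_j, alpha_j); the resulting 2x2 Cartan matrix is
[[2, -1], [-2, 2]].
The roots have two lengths (squared-length ratio 2:1); the short ones are alpha_{1}. The associated Dynkin diagram is a chain of 2 nodes with a double edge at one end; the terminal node there is the unique short simple root (B_2), so the type is B_2 (the algebra so(5)).

B2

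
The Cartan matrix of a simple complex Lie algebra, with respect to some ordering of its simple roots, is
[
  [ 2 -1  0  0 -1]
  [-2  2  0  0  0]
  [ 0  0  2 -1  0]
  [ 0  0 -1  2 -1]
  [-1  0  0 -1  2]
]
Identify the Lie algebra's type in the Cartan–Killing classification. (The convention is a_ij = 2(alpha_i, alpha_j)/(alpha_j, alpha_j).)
C_5

The matrix has rank 5 with 2's on the diagonal. Reading the off-diagonal entries as Dynkin edges (a single edge where a_ij = a_ji = -1; a double or triple edge where a_ij * a_ji = 2 or 3), the diagram is a chain of 5 nodes with a double edge at one end; the terminal node there is the unique long simple root (C_5). One simple-root ordering that puts it in standard form is (alpha_3, alpha_4, alpha_5, alpha_1, alpha_2). So the algebra is type C_5, i.e. sp(10).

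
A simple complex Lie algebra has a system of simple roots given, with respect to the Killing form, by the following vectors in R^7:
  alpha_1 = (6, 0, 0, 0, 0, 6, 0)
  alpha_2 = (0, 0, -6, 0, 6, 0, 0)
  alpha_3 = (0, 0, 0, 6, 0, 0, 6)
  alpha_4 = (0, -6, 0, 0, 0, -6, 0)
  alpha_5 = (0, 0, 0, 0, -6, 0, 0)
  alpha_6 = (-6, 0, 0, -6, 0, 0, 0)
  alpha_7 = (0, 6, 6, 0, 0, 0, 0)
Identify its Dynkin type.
Compute the Cartan integers a_ij = 2(alpha_i, alpha_j)/(alpha_j, alpha_j); the resulting 7x7 Cartan matrix is
[[2, 0, 0, -1, 0, -1, 0], [0, 2, 0, 0, -2, 0, -1], [0, 0, 2, 0, 0, -1, 0], [-1, 0, 0, 2, 0, 0, -1], [0, -1, 0, 0, 2, 0, 0], [-1, 0, -1, 0, 0, 2, 0], [0, -1, 0, -1, 0, 0, 2]].
The roots have two lengths (squared-length ratio 2:1); the short ones are alpha_{5}. The associated Dynkin diagram is a chain of 7 nodes with a double edge at one end; the terminal node there is the unique short simple root (B_7), so the type is B_7 (the algebra so(15)).

type B_7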